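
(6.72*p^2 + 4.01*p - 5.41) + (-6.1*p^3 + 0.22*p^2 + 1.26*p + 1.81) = -6.1*p^3 + 6.94*p^2 + 5.27*p - 3.6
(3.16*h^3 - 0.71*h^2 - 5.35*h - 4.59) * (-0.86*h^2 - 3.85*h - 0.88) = -2.7176*h^5 - 11.5554*h^4 + 4.5537*h^3 + 25.1697*h^2 + 22.3795*h + 4.0392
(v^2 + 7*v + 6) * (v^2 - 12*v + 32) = v^4 - 5*v^3 - 46*v^2 + 152*v + 192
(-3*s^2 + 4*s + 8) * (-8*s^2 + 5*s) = 24*s^4 - 47*s^3 - 44*s^2 + 40*s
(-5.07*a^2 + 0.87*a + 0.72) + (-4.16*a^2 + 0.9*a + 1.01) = -9.23*a^2 + 1.77*a + 1.73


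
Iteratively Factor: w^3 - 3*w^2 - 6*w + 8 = (w + 2)*(w^2 - 5*w + 4) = (w - 1)*(w + 2)*(w - 4)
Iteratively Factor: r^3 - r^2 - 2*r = (r + 1)*(r^2 - 2*r) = r*(r + 1)*(r - 2)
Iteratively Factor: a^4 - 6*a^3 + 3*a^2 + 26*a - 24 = (a + 2)*(a^3 - 8*a^2 + 19*a - 12) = (a - 1)*(a + 2)*(a^2 - 7*a + 12) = (a - 4)*(a - 1)*(a + 2)*(a - 3)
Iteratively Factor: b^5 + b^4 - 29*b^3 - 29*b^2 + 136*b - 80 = (b - 1)*(b^4 + 2*b^3 - 27*b^2 - 56*b + 80) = (b - 1)^2*(b^3 + 3*b^2 - 24*b - 80) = (b - 5)*(b - 1)^2*(b^2 + 8*b + 16) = (b - 5)*(b - 1)^2*(b + 4)*(b + 4)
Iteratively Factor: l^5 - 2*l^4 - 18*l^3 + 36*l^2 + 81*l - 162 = (l - 3)*(l^4 + l^3 - 15*l^2 - 9*l + 54) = (l - 3)*(l - 2)*(l^3 + 3*l^2 - 9*l - 27) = (l - 3)^2*(l - 2)*(l^2 + 6*l + 9) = (l - 3)^2*(l - 2)*(l + 3)*(l + 3)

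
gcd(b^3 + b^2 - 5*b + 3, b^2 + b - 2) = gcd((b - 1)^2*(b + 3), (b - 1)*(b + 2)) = b - 1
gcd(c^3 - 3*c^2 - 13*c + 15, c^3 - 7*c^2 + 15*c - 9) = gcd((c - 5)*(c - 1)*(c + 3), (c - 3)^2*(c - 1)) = c - 1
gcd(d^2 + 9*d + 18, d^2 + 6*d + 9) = d + 3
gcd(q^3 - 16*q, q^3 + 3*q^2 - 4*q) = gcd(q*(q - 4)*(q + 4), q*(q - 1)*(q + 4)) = q^2 + 4*q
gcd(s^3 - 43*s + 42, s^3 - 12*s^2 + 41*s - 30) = s^2 - 7*s + 6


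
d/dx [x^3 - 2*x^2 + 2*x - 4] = 3*x^2 - 4*x + 2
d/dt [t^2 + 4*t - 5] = 2*t + 4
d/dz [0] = 0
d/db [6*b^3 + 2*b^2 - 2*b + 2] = 18*b^2 + 4*b - 2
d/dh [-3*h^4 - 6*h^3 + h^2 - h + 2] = -12*h^3 - 18*h^2 + 2*h - 1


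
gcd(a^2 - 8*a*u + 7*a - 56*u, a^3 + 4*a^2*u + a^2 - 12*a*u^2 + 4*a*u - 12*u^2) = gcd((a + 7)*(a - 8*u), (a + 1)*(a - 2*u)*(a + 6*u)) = 1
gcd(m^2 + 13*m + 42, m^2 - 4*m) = 1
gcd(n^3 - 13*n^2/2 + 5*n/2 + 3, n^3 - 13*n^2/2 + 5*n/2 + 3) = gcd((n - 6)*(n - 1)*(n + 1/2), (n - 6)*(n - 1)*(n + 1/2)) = n^3 - 13*n^2/2 + 5*n/2 + 3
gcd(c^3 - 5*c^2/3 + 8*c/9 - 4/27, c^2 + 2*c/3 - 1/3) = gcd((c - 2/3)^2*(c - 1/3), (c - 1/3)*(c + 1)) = c - 1/3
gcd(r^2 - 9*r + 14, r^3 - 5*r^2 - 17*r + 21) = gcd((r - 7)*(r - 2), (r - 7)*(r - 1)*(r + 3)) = r - 7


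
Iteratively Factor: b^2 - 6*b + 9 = (b - 3)*(b - 3)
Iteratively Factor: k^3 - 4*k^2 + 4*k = (k)*(k^2 - 4*k + 4) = k*(k - 2)*(k - 2)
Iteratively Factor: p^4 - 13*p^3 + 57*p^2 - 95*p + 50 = (p - 2)*(p^3 - 11*p^2 + 35*p - 25) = (p - 5)*(p - 2)*(p^2 - 6*p + 5) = (p - 5)^2*(p - 2)*(p - 1)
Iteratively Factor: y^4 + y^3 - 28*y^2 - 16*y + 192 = (y - 4)*(y^3 + 5*y^2 - 8*y - 48) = (y - 4)*(y + 4)*(y^2 + y - 12) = (y - 4)*(y + 4)^2*(y - 3)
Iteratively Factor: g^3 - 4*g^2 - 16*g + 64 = (g - 4)*(g^2 - 16) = (g - 4)^2*(g + 4)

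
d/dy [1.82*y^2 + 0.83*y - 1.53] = 3.64*y + 0.83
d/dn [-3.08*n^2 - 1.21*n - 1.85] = -6.16*n - 1.21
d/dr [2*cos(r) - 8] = -2*sin(r)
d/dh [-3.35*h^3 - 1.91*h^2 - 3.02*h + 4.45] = -10.05*h^2 - 3.82*h - 3.02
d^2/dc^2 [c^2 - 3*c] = 2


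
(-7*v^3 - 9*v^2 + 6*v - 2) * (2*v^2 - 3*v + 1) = -14*v^5 + 3*v^4 + 32*v^3 - 31*v^2 + 12*v - 2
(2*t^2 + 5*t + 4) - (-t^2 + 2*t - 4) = 3*t^2 + 3*t + 8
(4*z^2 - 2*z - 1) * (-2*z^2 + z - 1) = -8*z^4 + 8*z^3 - 4*z^2 + z + 1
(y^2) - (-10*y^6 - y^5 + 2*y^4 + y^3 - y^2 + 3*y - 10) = 10*y^6 + y^5 - 2*y^4 - y^3 + 2*y^2 - 3*y + 10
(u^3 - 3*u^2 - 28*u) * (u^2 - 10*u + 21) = u^5 - 13*u^4 + 23*u^3 + 217*u^2 - 588*u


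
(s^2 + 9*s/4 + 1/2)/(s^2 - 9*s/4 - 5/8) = 2*(s + 2)/(2*s - 5)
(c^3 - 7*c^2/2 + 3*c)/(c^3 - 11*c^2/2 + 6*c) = (c - 2)/(c - 4)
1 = 1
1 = 1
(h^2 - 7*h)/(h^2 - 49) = h/(h + 7)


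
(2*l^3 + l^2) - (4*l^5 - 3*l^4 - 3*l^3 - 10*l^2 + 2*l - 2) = -4*l^5 + 3*l^4 + 5*l^3 + 11*l^2 - 2*l + 2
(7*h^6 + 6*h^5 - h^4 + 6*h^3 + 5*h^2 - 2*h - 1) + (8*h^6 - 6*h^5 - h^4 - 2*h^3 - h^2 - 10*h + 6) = 15*h^6 - 2*h^4 + 4*h^3 + 4*h^2 - 12*h + 5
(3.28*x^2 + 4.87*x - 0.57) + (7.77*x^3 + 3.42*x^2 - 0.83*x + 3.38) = 7.77*x^3 + 6.7*x^2 + 4.04*x + 2.81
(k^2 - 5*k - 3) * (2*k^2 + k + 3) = 2*k^4 - 9*k^3 - 8*k^2 - 18*k - 9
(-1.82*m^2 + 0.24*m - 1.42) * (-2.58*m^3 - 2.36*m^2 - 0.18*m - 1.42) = 4.6956*m^5 + 3.676*m^4 + 3.4248*m^3 + 5.8924*m^2 - 0.0852*m + 2.0164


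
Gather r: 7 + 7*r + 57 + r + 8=8*r + 72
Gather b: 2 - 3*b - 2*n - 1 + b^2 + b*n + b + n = b^2 + b*(n - 2) - n + 1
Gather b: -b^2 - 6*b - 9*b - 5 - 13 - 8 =-b^2 - 15*b - 26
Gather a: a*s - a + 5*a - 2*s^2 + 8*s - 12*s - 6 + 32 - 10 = a*(s + 4) - 2*s^2 - 4*s + 16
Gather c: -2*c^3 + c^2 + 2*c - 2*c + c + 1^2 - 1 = -2*c^3 + c^2 + c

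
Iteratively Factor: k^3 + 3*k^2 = (k)*(k^2 + 3*k) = k^2*(k + 3)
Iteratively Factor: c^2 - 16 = (c + 4)*(c - 4)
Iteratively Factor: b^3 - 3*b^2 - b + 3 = (b - 3)*(b^2 - 1) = (b - 3)*(b - 1)*(b + 1)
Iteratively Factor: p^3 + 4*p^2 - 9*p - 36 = (p - 3)*(p^2 + 7*p + 12) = (p - 3)*(p + 4)*(p + 3)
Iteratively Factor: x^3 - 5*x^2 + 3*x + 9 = (x - 3)*(x^2 - 2*x - 3) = (x - 3)^2*(x + 1)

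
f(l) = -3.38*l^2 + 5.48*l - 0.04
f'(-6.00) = 46.04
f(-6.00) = -154.60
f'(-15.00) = 106.88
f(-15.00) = -842.74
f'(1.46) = -4.39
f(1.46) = 0.76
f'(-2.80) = 24.41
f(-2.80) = -41.88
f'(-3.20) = 27.11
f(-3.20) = -52.19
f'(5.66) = -32.78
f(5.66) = -77.30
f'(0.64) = 1.15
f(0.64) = 2.08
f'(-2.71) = 23.80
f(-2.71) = -39.71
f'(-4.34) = 34.82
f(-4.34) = -87.49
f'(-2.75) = 24.07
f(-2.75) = -40.67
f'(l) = 5.48 - 6.76*l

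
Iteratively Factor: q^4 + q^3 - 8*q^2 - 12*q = (q - 3)*(q^3 + 4*q^2 + 4*q) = (q - 3)*(q + 2)*(q^2 + 2*q) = (q - 3)*(q + 2)^2*(q)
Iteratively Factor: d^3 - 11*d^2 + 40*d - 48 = (d - 3)*(d^2 - 8*d + 16) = (d - 4)*(d - 3)*(d - 4)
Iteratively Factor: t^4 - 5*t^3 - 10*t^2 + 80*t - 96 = (t - 4)*(t^3 - t^2 - 14*t + 24) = (t - 4)*(t - 2)*(t^2 + t - 12) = (t - 4)*(t - 2)*(t + 4)*(t - 3)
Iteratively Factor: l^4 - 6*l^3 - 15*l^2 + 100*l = (l - 5)*(l^3 - l^2 - 20*l) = l*(l - 5)*(l^2 - l - 20) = l*(l - 5)*(l + 4)*(l - 5)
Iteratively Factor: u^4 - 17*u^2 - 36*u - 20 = (u + 2)*(u^3 - 2*u^2 - 13*u - 10) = (u + 2)^2*(u^2 - 4*u - 5) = (u - 5)*(u + 2)^2*(u + 1)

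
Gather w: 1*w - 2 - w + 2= 0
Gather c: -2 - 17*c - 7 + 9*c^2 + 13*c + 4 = 9*c^2 - 4*c - 5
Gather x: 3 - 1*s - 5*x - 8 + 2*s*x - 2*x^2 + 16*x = -s - 2*x^2 + x*(2*s + 11) - 5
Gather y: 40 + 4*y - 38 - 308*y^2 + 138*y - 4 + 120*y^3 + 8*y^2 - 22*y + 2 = 120*y^3 - 300*y^2 + 120*y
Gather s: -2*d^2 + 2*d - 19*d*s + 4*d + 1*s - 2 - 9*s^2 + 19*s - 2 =-2*d^2 + 6*d - 9*s^2 + s*(20 - 19*d) - 4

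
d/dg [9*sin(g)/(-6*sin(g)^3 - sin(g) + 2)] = 9*(12*sin(g)^3 + 2)*cos(g)/(6*sin(g)^3 + sin(g) - 2)^2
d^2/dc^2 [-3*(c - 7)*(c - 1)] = -6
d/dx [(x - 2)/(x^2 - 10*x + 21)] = (x^2 - 10*x - 2*(x - 5)*(x - 2) + 21)/(x^2 - 10*x + 21)^2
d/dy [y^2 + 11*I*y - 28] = 2*y + 11*I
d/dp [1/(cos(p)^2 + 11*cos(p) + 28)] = (2*cos(p) + 11)*sin(p)/(cos(p)^2 + 11*cos(p) + 28)^2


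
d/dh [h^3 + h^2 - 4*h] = 3*h^2 + 2*h - 4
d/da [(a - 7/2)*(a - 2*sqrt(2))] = 2*a - 7/2 - 2*sqrt(2)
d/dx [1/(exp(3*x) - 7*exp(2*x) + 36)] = (14 - 3*exp(x))*exp(2*x)/(exp(3*x) - 7*exp(2*x) + 36)^2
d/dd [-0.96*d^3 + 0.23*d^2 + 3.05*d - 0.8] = -2.88*d^2 + 0.46*d + 3.05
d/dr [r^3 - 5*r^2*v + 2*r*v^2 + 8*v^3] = 3*r^2 - 10*r*v + 2*v^2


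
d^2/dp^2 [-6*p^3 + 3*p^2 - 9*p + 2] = 6 - 36*p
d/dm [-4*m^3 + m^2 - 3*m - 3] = -12*m^2 + 2*m - 3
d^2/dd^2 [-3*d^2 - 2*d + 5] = -6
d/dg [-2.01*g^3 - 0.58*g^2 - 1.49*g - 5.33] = -6.03*g^2 - 1.16*g - 1.49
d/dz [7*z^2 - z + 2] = 14*z - 1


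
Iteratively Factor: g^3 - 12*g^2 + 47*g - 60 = (g - 4)*(g^2 - 8*g + 15) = (g - 5)*(g - 4)*(g - 3)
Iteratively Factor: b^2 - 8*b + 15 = (b - 3)*(b - 5)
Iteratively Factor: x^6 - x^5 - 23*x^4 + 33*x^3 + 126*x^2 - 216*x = (x - 3)*(x^5 + 2*x^4 - 17*x^3 - 18*x^2 + 72*x) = (x - 3)*(x + 3)*(x^4 - x^3 - 14*x^2 + 24*x) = x*(x - 3)*(x + 3)*(x^3 - x^2 - 14*x + 24) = x*(x - 3)*(x - 2)*(x + 3)*(x^2 + x - 12) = x*(x - 3)^2*(x - 2)*(x + 3)*(x + 4)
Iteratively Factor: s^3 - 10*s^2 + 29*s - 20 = (s - 1)*(s^2 - 9*s + 20) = (s - 5)*(s - 1)*(s - 4)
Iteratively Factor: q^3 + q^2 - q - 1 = (q + 1)*(q^2 - 1) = (q + 1)^2*(q - 1)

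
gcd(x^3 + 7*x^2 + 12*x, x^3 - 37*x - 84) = x^2 + 7*x + 12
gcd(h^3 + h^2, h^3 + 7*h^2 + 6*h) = h^2 + h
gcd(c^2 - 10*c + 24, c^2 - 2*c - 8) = c - 4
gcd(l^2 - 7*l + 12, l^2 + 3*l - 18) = l - 3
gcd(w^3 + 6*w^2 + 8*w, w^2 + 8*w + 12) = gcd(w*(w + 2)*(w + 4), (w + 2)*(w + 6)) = w + 2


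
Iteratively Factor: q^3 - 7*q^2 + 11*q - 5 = (q - 1)*(q^2 - 6*q + 5) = (q - 1)^2*(q - 5)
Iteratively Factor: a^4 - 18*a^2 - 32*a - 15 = (a - 5)*(a^3 + 5*a^2 + 7*a + 3) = (a - 5)*(a + 3)*(a^2 + 2*a + 1) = (a - 5)*(a + 1)*(a + 3)*(a + 1)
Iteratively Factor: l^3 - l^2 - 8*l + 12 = (l - 2)*(l^2 + l - 6) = (l - 2)*(l + 3)*(l - 2)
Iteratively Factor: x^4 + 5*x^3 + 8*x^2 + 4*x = (x)*(x^3 + 5*x^2 + 8*x + 4) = x*(x + 1)*(x^2 + 4*x + 4) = x*(x + 1)*(x + 2)*(x + 2)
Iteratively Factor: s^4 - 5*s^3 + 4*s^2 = (s - 1)*(s^3 - 4*s^2) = (s - 4)*(s - 1)*(s^2) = s*(s - 4)*(s - 1)*(s)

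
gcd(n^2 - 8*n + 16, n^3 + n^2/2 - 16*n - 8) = n - 4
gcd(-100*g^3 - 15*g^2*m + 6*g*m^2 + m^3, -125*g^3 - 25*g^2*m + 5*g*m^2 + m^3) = 25*g^2 + 10*g*m + m^2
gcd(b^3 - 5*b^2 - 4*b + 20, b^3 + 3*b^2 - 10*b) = b - 2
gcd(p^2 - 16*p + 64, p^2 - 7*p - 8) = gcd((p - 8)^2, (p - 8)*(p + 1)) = p - 8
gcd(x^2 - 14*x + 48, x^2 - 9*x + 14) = 1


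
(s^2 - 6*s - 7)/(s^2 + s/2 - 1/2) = 2*(s - 7)/(2*s - 1)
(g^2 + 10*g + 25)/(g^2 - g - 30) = (g + 5)/(g - 6)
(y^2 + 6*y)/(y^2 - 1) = y*(y + 6)/(y^2 - 1)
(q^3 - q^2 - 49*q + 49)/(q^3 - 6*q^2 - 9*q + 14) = (q + 7)/(q + 2)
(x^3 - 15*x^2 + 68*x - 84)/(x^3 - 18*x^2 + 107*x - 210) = (x - 2)/(x - 5)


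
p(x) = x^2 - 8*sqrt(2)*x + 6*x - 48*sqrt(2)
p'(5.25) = 5.19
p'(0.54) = -4.23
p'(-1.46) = -8.23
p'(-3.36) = -12.03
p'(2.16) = -0.99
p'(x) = 2*x - 8*sqrt(2) + 6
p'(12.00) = 18.69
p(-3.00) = -42.94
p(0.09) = -68.35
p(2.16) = -74.69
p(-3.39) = -38.38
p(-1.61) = -56.74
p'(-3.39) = -12.09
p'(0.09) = -5.13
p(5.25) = -68.22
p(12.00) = 12.35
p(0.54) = -70.46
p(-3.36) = -38.74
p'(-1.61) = -8.53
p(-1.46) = -57.99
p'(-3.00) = -11.31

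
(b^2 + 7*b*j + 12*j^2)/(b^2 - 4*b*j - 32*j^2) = (b + 3*j)/(b - 8*j)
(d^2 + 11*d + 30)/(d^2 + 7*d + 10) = (d + 6)/(d + 2)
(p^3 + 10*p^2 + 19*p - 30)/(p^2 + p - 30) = (p^2 + 4*p - 5)/(p - 5)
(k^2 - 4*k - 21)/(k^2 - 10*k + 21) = (k + 3)/(k - 3)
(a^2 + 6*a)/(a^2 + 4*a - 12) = a/(a - 2)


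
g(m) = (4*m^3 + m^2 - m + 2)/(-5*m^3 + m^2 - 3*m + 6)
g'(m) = (12*m^2 + 2*m - 1)/(-5*m^3 + m^2 - 3*m + 6) + (15*m^2 - 2*m + 3)*(4*m^3 + m^2 - m + 2)/(-5*m^3 + m^2 - 3*m + 6)^2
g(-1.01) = -0.01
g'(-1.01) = 0.60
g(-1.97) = -0.42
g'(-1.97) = 0.26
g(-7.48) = -0.74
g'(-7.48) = 0.01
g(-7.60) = -0.74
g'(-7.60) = 0.01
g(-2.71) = -0.56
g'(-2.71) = 0.13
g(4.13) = -0.87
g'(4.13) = 0.02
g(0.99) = -6.98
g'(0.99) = 115.24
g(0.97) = -10.56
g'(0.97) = 277.89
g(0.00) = 0.33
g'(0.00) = 0.00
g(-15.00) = -0.77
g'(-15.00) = 0.00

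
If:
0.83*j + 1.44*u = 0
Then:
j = -1.73493975903614*u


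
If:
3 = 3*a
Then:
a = 1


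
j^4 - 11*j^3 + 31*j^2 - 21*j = j*(j - 7)*(j - 3)*(j - 1)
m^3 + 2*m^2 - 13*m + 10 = (m - 2)*(m - 1)*(m + 5)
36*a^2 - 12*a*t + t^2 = (-6*a + t)^2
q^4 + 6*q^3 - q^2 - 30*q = q*(q - 2)*(q + 3)*(q + 5)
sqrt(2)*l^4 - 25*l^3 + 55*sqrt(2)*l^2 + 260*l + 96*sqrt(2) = (l - 8*sqrt(2))*(l - 6*sqrt(2))*(l + sqrt(2))*(sqrt(2)*l + 1)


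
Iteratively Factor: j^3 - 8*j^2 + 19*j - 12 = (j - 3)*(j^2 - 5*j + 4) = (j - 4)*(j - 3)*(j - 1)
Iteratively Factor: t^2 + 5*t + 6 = (t + 3)*(t + 2)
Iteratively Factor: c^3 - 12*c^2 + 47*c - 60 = (c - 5)*(c^2 - 7*c + 12) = (c - 5)*(c - 4)*(c - 3)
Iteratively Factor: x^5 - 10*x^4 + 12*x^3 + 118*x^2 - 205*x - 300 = (x + 3)*(x^4 - 13*x^3 + 51*x^2 - 35*x - 100) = (x - 5)*(x + 3)*(x^3 - 8*x^2 + 11*x + 20) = (x - 5)*(x + 1)*(x + 3)*(x^2 - 9*x + 20) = (x - 5)^2*(x + 1)*(x + 3)*(x - 4)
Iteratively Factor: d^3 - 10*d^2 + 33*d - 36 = (d - 3)*(d^2 - 7*d + 12) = (d - 4)*(d - 3)*(d - 3)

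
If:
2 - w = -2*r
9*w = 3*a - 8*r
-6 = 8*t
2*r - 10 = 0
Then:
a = 148/3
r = 5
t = -3/4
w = 12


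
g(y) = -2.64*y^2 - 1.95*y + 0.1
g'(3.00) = -17.79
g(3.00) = -29.51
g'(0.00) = -1.95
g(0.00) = 0.10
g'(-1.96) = 8.40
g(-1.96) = -6.22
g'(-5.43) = 26.72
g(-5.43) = -67.15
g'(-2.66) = 12.09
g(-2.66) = -13.39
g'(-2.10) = 9.14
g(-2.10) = -7.45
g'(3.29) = -19.32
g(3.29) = -34.89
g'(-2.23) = 9.82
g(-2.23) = -8.68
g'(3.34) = -19.59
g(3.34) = -35.86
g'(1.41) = -9.39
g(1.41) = -7.90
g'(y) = -5.28*y - 1.95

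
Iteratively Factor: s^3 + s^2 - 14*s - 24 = (s - 4)*(s^2 + 5*s + 6) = (s - 4)*(s + 3)*(s + 2)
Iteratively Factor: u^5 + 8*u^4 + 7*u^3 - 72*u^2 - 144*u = (u - 3)*(u^4 + 11*u^3 + 40*u^2 + 48*u) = (u - 3)*(u + 4)*(u^3 + 7*u^2 + 12*u) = (u - 3)*(u + 3)*(u + 4)*(u^2 + 4*u) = (u - 3)*(u + 3)*(u + 4)^2*(u)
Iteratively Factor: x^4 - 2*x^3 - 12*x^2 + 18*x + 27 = (x - 3)*(x^3 + x^2 - 9*x - 9) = (x - 3)*(x + 3)*(x^2 - 2*x - 3) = (x - 3)*(x + 1)*(x + 3)*(x - 3)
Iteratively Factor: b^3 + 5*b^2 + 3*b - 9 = (b - 1)*(b^2 + 6*b + 9) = (b - 1)*(b + 3)*(b + 3)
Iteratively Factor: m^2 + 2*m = (m)*(m + 2)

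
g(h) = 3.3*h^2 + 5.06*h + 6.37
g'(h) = 6.6*h + 5.06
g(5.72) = 143.28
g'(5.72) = 42.81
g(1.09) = 15.81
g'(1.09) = 12.25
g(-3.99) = 38.72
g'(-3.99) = -21.27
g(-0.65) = 4.48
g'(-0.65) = 0.77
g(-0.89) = 4.48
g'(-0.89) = -0.81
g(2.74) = 45.01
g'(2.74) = 23.14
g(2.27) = 34.86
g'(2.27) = 20.04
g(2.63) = 42.50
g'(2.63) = 22.42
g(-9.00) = 228.13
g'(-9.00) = -54.34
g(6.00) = 155.53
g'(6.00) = 44.66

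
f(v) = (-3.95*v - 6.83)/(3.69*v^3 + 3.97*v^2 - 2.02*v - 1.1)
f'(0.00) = -7.81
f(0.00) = 6.21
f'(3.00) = 0.11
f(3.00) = -0.15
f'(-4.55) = -0.02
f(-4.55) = -0.04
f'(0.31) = 11.15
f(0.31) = 6.52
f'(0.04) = -5.17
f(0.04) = 5.95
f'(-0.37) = -1165625.54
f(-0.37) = -1347.71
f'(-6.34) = -0.01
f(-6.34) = -0.02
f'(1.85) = 0.57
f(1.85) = -0.44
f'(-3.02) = -0.04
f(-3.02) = -0.08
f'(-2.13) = 0.04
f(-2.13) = -0.11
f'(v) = (-3.95*v - 6.83)*(-11.07*v^2 - 7.94*v + 2.02)/(3.69*v^3 + 3.97*v^2 - 2.02*v - 1.1)^2 - 3.95/(3.69*v^3 + 3.97*v^2 - 2.02*v - 1.1) = (29.151*v^3 + 91.2896*v^2 + 54.2302*v - 9.4516)/(13.6161*v^6 + 29.2986*v^5 + 0.853300000000001*v^4 - 24.1568*v^3 - 4.6536*v^2 + 4.444*v + 1.21)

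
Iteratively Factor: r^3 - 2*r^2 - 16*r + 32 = (r - 4)*(r^2 + 2*r - 8) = (r - 4)*(r + 4)*(r - 2)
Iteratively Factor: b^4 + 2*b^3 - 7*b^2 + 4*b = (b - 1)*(b^3 + 3*b^2 - 4*b) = b*(b - 1)*(b^2 + 3*b - 4) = b*(b - 1)^2*(b + 4)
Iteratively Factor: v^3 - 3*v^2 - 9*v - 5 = (v + 1)*(v^2 - 4*v - 5) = (v + 1)^2*(v - 5)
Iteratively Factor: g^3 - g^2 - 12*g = (g)*(g^2 - g - 12) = g*(g - 4)*(g + 3)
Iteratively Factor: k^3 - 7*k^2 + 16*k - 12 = (k - 3)*(k^2 - 4*k + 4) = (k - 3)*(k - 2)*(k - 2)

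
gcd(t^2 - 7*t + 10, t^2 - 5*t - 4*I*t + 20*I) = t - 5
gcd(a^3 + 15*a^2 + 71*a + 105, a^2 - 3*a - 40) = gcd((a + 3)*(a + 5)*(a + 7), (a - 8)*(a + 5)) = a + 5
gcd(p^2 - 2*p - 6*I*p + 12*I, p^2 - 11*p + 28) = 1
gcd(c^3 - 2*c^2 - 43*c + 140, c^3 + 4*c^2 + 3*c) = 1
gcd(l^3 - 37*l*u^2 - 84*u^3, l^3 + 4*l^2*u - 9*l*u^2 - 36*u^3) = l^2 + 7*l*u + 12*u^2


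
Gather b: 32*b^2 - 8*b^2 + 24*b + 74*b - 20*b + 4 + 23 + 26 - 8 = 24*b^2 + 78*b + 45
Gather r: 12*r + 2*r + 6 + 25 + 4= 14*r + 35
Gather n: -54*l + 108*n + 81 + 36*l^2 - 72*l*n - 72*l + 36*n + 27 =36*l^2 - 126*l + n*(144 - 72*l) + 108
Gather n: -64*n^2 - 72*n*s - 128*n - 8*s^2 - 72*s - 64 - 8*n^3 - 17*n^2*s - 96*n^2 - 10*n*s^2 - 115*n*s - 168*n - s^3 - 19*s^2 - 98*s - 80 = -8*n^3 + n^2*(-17*s - 160) + n*(-10*s^2 - 187*s - 296) - s^3 - 27*s^2 - 170*s - 144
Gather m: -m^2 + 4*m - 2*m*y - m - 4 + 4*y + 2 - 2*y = -m^2 + m*(3 - 2*y) + 2*y - 2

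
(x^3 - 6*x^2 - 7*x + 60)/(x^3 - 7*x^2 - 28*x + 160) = (x^2 - 2*x - 15)/(x^2 - 3*x - 40)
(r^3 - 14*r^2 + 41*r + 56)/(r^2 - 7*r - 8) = r - 7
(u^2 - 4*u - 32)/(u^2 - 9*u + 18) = (u^2 - 4*u - 32)/(u^2 - 9*u + 18)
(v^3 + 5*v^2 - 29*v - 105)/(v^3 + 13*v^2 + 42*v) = (v^2 - 2*v - 15)/(v*(v + 6))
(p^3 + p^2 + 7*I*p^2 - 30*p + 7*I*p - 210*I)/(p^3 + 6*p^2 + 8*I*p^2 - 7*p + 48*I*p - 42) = (p - 5)/(p + I)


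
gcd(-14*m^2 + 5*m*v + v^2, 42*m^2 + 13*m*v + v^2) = 7*m + v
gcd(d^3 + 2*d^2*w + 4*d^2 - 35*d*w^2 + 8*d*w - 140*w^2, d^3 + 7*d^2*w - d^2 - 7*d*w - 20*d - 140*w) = d^2 + 7*d*w + 4*d + 28*w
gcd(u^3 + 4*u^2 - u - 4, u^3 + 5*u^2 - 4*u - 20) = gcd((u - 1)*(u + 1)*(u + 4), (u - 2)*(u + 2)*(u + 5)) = 1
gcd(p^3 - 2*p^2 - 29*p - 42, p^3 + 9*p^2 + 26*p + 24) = p^2 + 5*p + 6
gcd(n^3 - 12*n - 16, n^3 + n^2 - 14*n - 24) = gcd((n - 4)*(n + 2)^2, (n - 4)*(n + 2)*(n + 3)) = n^2 - 2*n - 8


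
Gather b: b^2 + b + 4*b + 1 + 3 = b^2 + 5*b + 4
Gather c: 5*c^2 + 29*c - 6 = 5*c^2 + 29*c - 6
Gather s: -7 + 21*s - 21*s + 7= 0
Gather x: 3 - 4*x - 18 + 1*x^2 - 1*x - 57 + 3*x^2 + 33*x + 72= 4*x^2 + 28*x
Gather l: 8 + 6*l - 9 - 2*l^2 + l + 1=-2*l^2 + 7*l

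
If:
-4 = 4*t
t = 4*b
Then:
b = -1/4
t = -1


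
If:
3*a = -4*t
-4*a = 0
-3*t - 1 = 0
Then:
No Solution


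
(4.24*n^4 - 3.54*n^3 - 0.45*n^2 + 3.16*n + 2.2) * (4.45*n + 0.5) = 18.868*n^5 - 13.633*n^4 - 3.7725*n^3 + 13.837*n^2 + 11.37*n + 1.1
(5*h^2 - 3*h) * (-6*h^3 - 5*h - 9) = -30*h^5 + 18*h^4 - 25*h^3 - 30*h^2 + 27*h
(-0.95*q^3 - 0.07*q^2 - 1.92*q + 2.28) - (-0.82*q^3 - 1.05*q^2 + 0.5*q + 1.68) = -0.13*q^3 + 0.98*q^2 - 2.42*q + 0.6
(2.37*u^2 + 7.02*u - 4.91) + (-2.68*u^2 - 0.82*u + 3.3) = -0.31*u^2 + 6.2*u - 1.61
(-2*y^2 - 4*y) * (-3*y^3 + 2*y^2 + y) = 6*y^5 + 8*y^4 - 10*y^3 - 4*y^2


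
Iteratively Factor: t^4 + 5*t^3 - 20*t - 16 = (t + 1)*(t^3 + 4*t^2 - 4*t - 16) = (t - 2)*(t + 1)*(t^2 + 6*t + 8) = (t - 2)*(t + 1)*(t + 4)*(t + 2)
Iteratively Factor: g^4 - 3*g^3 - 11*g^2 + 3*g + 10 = (g + 2)*(g^3 - 5*g^2 - g + 5) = (g + 1)*(g + 2)*(g^2 - 6*g + 5) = (g - 1)*(g + 1)*(g + 2)*(g - 5)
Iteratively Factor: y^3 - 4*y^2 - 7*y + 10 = (y - 5)*(y^2 + y - 2) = (y - 5)*(y - 1)*(y + 2)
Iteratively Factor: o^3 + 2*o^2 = (o + 2)*(o^2) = o*(o + 2)*(o)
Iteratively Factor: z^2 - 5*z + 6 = (z - 2)*(z - 3)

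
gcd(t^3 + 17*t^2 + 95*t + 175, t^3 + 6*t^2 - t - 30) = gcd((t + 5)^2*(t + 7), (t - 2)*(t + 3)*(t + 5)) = t + 5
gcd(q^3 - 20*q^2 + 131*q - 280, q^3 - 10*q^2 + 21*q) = q - 7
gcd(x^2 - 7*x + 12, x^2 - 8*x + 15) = x - 3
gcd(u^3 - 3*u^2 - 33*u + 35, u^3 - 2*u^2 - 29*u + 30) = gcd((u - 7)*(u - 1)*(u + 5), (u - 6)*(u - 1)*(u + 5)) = u^2 + 4*u - 5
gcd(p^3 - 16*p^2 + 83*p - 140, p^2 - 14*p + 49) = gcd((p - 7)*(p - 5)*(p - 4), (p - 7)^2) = p - 7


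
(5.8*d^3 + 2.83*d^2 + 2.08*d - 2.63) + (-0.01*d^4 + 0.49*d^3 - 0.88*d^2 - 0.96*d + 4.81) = -0.01*d^4 + 6.29*d^3 + 1.95*d^2 + 1.12*d + 2.18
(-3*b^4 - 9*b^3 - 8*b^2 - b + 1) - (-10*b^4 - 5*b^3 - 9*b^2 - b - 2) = 7*b^4 - 4*b^3 + b^2 + 3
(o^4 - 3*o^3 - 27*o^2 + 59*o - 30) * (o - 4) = o^5 - 7*o^4 - 15*o^3 + 167*o^2 - 266*o + 120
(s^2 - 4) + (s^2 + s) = 2*s^2 + s - 4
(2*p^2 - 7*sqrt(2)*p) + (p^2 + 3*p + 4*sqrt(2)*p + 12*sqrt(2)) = 3*p^2 - 3*sqrt(2)*p + 3*p + 12*sqrt(2)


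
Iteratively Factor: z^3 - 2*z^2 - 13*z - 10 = (z - 5)*(z^2 + 3*z + 2) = (z - 5)*(z + 1)*(z + 2)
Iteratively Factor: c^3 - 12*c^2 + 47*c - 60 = (c - 3)*(c^2 - 9*c + 20) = (c - 4)*(c - 3)*(c - 5)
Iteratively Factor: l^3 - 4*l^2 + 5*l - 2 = (l - 1)*(l^2 - 3*l + 2) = (l - 2)*(l - 1)*(l - 1)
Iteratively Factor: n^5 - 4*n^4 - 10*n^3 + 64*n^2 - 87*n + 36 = (n - 3)*(n^4 - n^3 - 13*n^2 + 25*n - 12) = (n - 3)^2*(n^3 + 2*n^2 - 7*n + 4) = (n - 3)^2*(n - 1)*(n^2 + 3*n - 4) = (n - 3)^2*(n - 1)^2*(n + 4)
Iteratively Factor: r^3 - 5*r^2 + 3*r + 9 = (r - 3)*(r^2 - 2*r - 3) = (r - 3)^2*(r + 1)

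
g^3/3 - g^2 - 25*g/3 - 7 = (g/3 + 1/3)*(g - 7)*(g + 3)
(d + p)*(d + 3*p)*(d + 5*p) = d^3 + 9*d^2*p + 23*d*p^2 + 15*p^3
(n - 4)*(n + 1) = n^2 - 3*n - 4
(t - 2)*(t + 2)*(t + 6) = t^3 + 6*t^2 - 4*t - 24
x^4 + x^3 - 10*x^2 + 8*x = x*(x - 2)*(x - 1)*(x + 4)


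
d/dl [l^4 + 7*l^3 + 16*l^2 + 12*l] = 4*l^3 + 21*l^2 + 32*l + 12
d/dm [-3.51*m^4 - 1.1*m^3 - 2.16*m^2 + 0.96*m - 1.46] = -14.04*m^3 - 3.3*m^2 - 4.32*m + 0.96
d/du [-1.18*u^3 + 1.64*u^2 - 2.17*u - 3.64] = -3.54*u^2 + 3.28*u - 2.17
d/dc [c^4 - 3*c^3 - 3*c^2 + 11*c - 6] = 4*c^3 - 9*c^2 - 6*c + 11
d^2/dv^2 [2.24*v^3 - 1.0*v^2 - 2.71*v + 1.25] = 13.44*v - 2.0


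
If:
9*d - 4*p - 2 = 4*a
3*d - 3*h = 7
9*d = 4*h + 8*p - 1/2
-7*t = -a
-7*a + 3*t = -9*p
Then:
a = 12411/2264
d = 7535/1698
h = 1191/566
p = 4531/1132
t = 1773/2264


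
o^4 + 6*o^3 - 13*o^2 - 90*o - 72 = (o - 4)*(o + 1)*(o + 3)*(o + 6)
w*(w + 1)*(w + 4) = w^3 + 5*w^2 + 4*w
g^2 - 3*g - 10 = (g - 5)*(g + 2)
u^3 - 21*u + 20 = (u - 4)*(u - 1)*(u + 5)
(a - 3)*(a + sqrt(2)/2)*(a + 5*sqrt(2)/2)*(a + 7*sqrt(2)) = a^4 - 3*a^3 + 10*sqrt(2)*a^3 - 30*sqrt(2)*a^2 + 89*a^2/2 - 267*a/2 + 35*sqrt(2)*a/2 - 105*sqrt(2)/2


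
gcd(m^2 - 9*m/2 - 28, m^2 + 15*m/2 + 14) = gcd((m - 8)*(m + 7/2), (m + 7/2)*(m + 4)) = m + 7/2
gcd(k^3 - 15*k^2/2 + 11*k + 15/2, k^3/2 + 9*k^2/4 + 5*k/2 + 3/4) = k + 1/2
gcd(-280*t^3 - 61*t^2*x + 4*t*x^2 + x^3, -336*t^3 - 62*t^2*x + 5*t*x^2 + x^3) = -56*t^2 - t*x + x^2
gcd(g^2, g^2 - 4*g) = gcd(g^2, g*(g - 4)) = g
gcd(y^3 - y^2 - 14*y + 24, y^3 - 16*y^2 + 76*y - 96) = y - 2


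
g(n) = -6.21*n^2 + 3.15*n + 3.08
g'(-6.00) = 77.67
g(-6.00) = -239.38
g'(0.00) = 3.15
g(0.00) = 3.08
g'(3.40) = -39.08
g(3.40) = -58.00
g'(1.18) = -11.51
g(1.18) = -1.85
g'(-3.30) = 44.14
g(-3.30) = -74.94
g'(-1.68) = 24.02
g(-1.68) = -19.74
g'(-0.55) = 9.98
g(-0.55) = -0.53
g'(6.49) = -77.46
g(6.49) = -238.04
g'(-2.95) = 39.79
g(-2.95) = -60.26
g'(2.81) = -31.75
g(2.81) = -37.10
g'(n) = 3.15 - 12.42*n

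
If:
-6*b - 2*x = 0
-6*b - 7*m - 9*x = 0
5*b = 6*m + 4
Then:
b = -4/13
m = -12/13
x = 12/13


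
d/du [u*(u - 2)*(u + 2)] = 3*u^2 - 4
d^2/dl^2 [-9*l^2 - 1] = -18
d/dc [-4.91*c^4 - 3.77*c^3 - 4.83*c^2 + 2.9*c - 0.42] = -19.64*c^3 - 11.31*c^2 - 9.66*c + 2.9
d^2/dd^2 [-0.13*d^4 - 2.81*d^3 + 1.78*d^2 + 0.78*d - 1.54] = -1.56*d^2 - 16.86*d + 3.56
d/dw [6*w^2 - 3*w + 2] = 12*w - 3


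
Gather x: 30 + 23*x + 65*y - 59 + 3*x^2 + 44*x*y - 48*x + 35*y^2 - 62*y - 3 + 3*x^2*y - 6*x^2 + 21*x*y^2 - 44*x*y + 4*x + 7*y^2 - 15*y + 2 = x^2*(3*y - 3) + x*(21*y^2 - 21) + 42*y^2 - 12*y - 30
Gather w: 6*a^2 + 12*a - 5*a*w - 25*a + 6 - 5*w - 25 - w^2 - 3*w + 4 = 6*a^2 - 13*a - w^2 + w*(-5*a - 8) - 15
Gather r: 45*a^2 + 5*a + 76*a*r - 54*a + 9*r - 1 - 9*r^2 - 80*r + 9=45*a^2 - 49*a - 9*r^2 + r*(76*a - 71) + 8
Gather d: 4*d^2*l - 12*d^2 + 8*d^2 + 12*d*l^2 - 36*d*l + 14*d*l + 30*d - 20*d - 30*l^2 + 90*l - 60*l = d^2*(4*l - 4) + d*(12*l^2 - 22*l + 10) - 30*l^2 + 30*l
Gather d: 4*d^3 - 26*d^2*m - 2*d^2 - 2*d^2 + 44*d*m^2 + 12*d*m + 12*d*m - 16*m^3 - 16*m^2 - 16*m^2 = 4*d^3 + d^2*(-26*m - 4) + d*(44*m^2 + 24*m) - 16*m^3 - 32*m^2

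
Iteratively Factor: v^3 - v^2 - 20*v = (v + 4)*(v^2 - 5*v) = (v - 5)*(v + 4)*(v)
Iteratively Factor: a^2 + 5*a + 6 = (a + 3)*(a + 2)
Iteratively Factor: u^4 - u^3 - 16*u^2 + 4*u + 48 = (u - 4)*(u^3 + 3*u^2 - 4*u - 12) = (u - 4)*(u + 2)*(u^2 + u - 6) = (u - 4)*(u + 2)*(u + 3)*(u - 2)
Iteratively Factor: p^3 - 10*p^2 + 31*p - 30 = (p - 5)*(p^2 - 5*p + 6) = (p - 5)*(p - 2)*(p - 3)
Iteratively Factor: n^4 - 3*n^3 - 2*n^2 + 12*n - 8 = (n - 2)*(n^3 - n^2 - 4*n + 4) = (n - 2)*(n + 2)*(n^2 - 3*n + 2) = (n - 2)*(n - 1)*(n + 2)*(n - 2)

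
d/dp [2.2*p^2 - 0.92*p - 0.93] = 4.4*p - 0.92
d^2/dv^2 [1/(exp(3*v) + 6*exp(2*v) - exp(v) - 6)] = ((-9*exp(2*v) - 24*exp(v) + 1)*(exp(3*v) + 6*exp(2*v) - exp(v) - 6) + 2*(3*exp(2*v) + 12*exp(v) - 1)^2*exp(v))*exp(v)/(exp(3*v) + 6*exp(2*v) - exp(v) - 6)^3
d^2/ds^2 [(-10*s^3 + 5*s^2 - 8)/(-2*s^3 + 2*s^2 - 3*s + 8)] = 4*(10*s^6 - 90*s^5 + 621*s^4 - 458*s^3 - 120*s^2 + 1080*s - 188)/(8*s^9 - 24*s^8 + 60*s^7 - 176*s^6 + 282*s^5 - 438*s^4 + 699*s^3 - 600*s^2 + 576*s - 512)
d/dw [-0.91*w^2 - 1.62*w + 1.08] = -1.82*w - 1.62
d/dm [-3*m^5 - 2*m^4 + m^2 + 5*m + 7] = -15*m^4 - 8*m^3 + 2*m + 5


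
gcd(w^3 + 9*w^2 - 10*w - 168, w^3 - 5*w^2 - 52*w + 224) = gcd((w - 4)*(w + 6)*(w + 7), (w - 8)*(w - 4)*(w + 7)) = w^2 + 3*w - 28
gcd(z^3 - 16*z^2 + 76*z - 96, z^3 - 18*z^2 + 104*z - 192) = z^2 - 14*z + 48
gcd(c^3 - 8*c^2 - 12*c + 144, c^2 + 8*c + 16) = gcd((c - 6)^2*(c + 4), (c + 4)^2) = c + 4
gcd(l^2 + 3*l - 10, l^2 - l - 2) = l - 2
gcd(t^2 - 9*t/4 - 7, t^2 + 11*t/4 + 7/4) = t + 7/4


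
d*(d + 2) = d^2 + 2*d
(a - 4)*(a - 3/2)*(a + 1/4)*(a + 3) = a^4 - 9*a^3/4 - 89*a^2/8 + 123*a/8 + 9/2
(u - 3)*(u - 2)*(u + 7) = u^3 + 2*u^2 - 29*u + 42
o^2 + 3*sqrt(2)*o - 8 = (o - sqrt(2))*(o + 4*sqrt(2))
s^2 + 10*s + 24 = (s + 4)*(s + 6)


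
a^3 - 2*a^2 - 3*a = a*(a - 3)*(a + 1)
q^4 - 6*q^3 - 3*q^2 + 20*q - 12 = (q - 6)*(q - 1)^2*(q + 2)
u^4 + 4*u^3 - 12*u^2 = u^2*(u - 2)*(u + 6)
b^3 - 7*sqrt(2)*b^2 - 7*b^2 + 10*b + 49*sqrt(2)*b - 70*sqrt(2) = (b - 5)*(b - 2)*(b - 7*sqrt(2))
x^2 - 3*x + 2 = (x - 2)*(x - 1)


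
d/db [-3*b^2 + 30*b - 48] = 30 - 6*b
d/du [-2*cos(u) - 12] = 2*sin(u)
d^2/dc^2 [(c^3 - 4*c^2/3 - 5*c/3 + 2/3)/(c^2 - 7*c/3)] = 4*(9*c^3 + 27*c^2 - 63*c + 49)/(c^3*(27*c^3 - 189*c^2 + 441*c - 343))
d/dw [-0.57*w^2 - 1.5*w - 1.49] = -1.14*w - 1.5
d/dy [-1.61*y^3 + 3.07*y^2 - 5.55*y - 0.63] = -4.83*y^2 + 6.14*y - 5.55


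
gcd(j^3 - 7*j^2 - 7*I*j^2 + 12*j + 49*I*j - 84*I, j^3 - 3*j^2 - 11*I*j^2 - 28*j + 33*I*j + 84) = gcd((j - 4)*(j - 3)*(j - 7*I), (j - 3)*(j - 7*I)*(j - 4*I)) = j^2 + j*(-3 - 7*I) + 21*I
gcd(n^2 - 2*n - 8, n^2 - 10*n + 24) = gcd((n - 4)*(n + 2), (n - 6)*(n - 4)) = n - 4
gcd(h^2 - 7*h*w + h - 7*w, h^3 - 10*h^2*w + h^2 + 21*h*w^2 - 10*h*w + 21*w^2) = -h^2 + 7*h*w - h + 7*w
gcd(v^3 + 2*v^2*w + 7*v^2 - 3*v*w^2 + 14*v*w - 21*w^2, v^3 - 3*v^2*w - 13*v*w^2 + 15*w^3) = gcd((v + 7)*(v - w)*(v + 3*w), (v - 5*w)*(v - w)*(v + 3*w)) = v^2 + 2*v*w - 3*w^2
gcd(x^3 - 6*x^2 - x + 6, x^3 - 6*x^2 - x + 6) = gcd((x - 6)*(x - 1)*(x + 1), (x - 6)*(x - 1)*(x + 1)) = x^3 - 6*x^2 - x + 6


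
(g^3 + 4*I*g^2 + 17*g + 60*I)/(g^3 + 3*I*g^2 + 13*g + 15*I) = (g^2 - I*g + 12)/(g^2 - 2*I*g + 3)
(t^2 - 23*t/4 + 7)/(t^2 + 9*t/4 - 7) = (t - 4)/(t + 4)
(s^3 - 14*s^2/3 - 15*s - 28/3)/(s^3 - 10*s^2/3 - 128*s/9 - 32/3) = 3*(s^2 - 6*s - 7)/(3*s^2 - 14*s - 24)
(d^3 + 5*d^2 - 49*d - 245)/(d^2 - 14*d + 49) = (d^2 + 12*d + 35)/(d - 7)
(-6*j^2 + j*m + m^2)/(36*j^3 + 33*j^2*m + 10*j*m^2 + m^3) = (-2*j + m)/(12*j^2 + 7*j*m + m^2)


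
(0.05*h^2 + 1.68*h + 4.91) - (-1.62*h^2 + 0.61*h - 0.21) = 1.67*h^2 + 1.07*h + 5.12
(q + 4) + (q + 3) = 2*q + 7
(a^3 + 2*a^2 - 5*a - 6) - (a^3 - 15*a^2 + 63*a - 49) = 17*a^2 - 68*a + 43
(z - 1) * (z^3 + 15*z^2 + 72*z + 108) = z^4 + 14*z^3 + 57*z^2 + 36*z - 108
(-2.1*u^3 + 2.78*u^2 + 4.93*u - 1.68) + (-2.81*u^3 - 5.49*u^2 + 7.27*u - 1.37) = -4.91*u^3 - 2.71*u^2 + 12.2*u - 3.05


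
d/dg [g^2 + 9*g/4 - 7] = 2*g + 9/4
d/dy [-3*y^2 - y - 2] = -6*y - 1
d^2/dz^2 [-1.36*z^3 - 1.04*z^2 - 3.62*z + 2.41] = -8.16*z - 2.08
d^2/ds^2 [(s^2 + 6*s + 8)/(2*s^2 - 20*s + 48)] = 16*(s^3 - 3*s^2 - 42*s + 164)/(s^6 - 30*s^5 + 372*s^4 - 2440*s^3 + 8928*s^2 - 17280*s + 13824)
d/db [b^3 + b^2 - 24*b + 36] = 3*b^2 + 2*b - 24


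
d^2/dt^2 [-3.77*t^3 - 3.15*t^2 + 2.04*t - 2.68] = -22.62*t - 6.3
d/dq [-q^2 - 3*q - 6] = -2*q - 3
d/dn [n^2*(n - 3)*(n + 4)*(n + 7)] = n*(5*n^3 + 32*n^2 - 15*n - 168)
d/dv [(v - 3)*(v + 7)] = 2*v + 4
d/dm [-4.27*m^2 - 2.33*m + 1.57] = -8.54*m - 2.33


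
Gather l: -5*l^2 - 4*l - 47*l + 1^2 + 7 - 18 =-5*l^2 - 51*l - 10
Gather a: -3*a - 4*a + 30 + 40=70 - 7*a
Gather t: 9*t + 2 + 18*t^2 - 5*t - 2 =18*t^2 + 4*t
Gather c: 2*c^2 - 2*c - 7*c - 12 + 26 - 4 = 2*c^2 - 9*c + 10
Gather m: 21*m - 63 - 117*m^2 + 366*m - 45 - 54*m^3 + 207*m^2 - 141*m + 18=-54*m^3 + 90*m^2 + 246*m - 90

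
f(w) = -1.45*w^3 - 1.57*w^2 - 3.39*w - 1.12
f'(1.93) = -25.65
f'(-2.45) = -21.81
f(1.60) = -16.50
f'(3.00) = -51.96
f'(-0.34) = -2.83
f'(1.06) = -11.61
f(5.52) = -311.56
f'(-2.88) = -30.43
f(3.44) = -90.39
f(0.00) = -1.12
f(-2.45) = 19.09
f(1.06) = -8.20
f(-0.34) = -0.09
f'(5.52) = -153.27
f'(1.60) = -19.55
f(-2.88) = 30.26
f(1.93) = -23.93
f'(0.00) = -3.39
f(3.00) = -64.57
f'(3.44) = -65.67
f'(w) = -4.35*w^2 - 3.14*w - 3.39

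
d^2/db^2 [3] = 0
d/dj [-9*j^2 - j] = -18*j - 1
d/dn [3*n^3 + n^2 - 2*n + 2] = 9*n^2 + 2*n - 2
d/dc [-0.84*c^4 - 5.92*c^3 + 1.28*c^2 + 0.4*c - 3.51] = -3.36*c^3 - 17.76*c^2 + 2.56*c + 0.4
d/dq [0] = 0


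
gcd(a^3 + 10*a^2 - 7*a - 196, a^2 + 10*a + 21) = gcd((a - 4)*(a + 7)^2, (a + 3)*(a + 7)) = a + 7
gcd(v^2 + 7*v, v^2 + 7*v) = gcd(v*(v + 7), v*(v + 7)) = v^2 + 7*v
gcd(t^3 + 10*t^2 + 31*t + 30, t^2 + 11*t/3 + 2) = t + 3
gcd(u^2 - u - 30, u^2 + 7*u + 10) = u + 5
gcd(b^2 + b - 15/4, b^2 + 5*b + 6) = 1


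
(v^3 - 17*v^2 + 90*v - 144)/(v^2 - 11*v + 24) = v - 6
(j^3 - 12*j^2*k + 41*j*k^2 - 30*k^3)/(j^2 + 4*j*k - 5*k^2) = (j^2 - 11*j*k + 30*k^2)/(j + 5*k)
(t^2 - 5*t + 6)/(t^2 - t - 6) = (t - 2)/(t + 2)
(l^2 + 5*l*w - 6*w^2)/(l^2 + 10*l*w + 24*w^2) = (l - w)/(l + 4*w)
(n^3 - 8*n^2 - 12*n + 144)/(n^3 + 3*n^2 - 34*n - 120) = (n - 6)/(n + 5)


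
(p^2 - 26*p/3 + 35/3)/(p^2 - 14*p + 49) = (p - 5/3)/(p - 7)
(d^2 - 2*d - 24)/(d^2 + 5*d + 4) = (d - 6)/(d + 1)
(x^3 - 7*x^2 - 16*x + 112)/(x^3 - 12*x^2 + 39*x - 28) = (x + 4)/(x - 1)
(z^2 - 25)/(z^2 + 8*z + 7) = (z^2 - 25)/(z^2 + 8*z + 7)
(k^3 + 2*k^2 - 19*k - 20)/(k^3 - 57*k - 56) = (k^2 + k - 20)/(k^2 - k - 56)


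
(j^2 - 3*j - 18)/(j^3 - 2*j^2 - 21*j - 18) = 1/(j + 1)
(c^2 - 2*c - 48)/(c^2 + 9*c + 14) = (c^2 - 2*c - 48)/(c^2 + 9*c + 14)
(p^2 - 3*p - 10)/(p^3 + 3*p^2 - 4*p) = (p^2 - 3*p - 10)/(p*(p^2 + 3*p - 4))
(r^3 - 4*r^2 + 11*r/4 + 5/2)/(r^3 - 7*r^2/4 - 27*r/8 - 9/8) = 2*(2*r^2 - 9*r + 10)/(4*r^2 - 9*r - 9)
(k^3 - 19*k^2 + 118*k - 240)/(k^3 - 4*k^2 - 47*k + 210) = (k - 8)/(k + 7)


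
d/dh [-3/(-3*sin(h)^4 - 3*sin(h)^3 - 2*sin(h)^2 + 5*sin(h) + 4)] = 3*(-12*sin(h)^3 - 9*sin(h)^2 - 4*sin(h) + 5)*cos(h)/(3*sin(h)^4 + 3*sin(h)^3 + 2*sin(h)^2 - 5*sin(h) - 4)^2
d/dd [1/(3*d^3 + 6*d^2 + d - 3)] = (-9*d^2 - 12*d - 1)/(3*d^3 + 6*d^2 + d - 3)^2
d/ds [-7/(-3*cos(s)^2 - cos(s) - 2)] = 7*(6*cos(s) + 1)*sin(s)/(3*cos(s)^2 + cos(s) + 2)^2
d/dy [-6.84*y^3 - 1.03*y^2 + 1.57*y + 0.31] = -20.52*y^2 - 2.06*y + 1.57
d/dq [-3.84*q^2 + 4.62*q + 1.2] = 4.62 - 7.68*q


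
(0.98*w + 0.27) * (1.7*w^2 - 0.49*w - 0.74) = 1.666*w^3 - 0.0211999999999999*w^2 - 0.8575*w - 0.1998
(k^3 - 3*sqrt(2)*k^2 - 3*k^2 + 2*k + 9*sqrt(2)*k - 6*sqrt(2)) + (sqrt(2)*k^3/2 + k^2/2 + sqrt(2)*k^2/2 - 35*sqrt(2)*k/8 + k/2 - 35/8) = sqrt(2)*k^3/2 + k^3 - 5*sqrt(2)*k^2/2 - 5*k^2/2 + 5*k/2 + 37*sqrt(2)*k/8 - 6*sqrt(2) - 35/8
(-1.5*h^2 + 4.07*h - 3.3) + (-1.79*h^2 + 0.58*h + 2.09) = -3.29*h^2 + 4.65*h - 1.21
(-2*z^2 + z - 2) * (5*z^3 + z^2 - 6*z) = -10*z^5 + 3*z^4 + 3*z^3 - 8*z^2 + 12*z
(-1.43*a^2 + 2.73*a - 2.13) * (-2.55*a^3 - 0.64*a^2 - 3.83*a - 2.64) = 3.6465*a^5 - 6.0463*a^4 + 9.1612*a^3 - 5.3175*a^2 + 0.950699999999999*a + 5.6232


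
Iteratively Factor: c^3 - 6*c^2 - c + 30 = (c - 5)*(c^2 - c - 6) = (c - 5)*(c + 2)*(c - 3)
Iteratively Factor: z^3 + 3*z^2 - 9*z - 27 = (z - 3)*(z^2 + 6*z + 9) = (z - 3)*(z + 3)*(z + 3)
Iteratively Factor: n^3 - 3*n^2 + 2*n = (n - 2)*(n^2 - n) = n*(n - 2)*(n - 1)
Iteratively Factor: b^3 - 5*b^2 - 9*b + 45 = (b + 3)*(b^2 - 8*b + 15) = (b - 5)*(b + 3)*(b - 3)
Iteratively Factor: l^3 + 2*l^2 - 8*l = (l + 4)*(l^2 - 2*l) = l*(l + 4)*(l - 2)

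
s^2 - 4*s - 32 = (s - 8)*(s + 4)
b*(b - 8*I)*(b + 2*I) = b^3 - 6*I*b^2 + 16*b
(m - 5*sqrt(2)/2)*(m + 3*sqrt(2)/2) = m^2 - sqrt(2)*m - 15/2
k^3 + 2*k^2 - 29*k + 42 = (k - 3)*(k - 2)*(k + 7)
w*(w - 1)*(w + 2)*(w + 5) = w^4 + 6*w^3 + 3*w^2 - 10*w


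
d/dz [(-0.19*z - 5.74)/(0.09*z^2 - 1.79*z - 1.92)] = (0.0171*z^2 + 1.0332*z - 9.9098)/(0.0081*z^4 - 0.3222*z^3 + 2.8585*z^2 + 6.8736*z + 3.6864)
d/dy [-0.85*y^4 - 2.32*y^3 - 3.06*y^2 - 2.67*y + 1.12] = -3.4*y^3 - 6.96*y^2 - 6.12*y - 2.67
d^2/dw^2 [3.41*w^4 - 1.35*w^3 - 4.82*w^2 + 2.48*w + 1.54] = 40.92*w^2 - 8.1*w - 9.64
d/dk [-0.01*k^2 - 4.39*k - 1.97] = -0.02*k - 4.39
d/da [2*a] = 2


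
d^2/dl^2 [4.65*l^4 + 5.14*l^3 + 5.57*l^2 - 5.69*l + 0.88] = 55.8*l^2 + 30.84*l + 11.14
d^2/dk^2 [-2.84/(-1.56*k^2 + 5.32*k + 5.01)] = (13.822848*k^2 - 47.139456*k - 2.84*(3.12*k - 5.32)*(6.24*k - 10.64) - 44.392608)/(-1.56*k^2 + 5.32*k + 5.01)^3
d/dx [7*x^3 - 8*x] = 21*x^2 - 8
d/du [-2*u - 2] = -2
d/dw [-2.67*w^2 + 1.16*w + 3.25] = 1.16 - 5.34*w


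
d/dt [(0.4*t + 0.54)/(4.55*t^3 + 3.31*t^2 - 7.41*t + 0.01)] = (-3.64*t^3 - 8.695*t^2 - 3.5748*t + 4.0054)/(20.7025*t^6 + 30.121*t^5 - 56.4749*t^4 - 48.9632*t^3 + 54.9743*t^2 - 0.1482*t + 0.0001)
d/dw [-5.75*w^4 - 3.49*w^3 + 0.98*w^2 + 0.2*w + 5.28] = -23.0*w^3 - 10.47*w^2 + 1.96*w + 0.2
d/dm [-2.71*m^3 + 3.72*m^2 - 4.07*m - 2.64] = -8.13*m^2 + 7.44*m - 4.07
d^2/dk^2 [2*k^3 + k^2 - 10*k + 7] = 12*k + 2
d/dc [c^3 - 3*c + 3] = 3*c^2 - 3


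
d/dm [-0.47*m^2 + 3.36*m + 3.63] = 3.36 - 0.94*m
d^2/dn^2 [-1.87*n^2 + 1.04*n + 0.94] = -3.74000000000000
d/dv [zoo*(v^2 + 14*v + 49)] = zoo*(v + 7)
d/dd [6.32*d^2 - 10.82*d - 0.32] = 12.64*d - 10.82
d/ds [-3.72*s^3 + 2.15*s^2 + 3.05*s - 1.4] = -11.16*s^2 + 4.3*s + 3.05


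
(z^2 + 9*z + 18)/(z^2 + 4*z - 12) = (z + 3)/(z - 2)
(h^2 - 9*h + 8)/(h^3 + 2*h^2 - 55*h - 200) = (h - 1)/(h^2 + 10*h + 25)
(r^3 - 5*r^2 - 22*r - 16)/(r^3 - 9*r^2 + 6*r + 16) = (r + 2)/(r - 2)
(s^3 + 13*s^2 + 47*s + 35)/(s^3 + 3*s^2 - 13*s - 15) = (s + 7)/(s - 3)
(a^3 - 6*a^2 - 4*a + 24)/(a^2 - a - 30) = (a^2 - 4)/(a + 5)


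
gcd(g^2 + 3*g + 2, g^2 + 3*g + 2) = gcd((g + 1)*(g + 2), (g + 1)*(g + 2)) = g^2 + 3*g + 2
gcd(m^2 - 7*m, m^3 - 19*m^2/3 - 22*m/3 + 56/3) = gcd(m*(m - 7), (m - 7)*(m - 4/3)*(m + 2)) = m - 7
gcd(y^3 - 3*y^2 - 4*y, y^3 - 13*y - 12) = y^2 - 3*y - 4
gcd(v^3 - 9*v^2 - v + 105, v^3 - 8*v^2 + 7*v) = v - 7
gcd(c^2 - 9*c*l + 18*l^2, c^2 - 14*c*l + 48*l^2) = c - 6*l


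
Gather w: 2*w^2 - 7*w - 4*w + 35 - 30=2*w^2 - 11*w + 5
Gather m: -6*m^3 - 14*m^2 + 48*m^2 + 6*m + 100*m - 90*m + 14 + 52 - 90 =-6*m^3 + 34*m^2 + 16*m - 24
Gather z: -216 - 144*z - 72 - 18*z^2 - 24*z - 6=-18*z^2 - 168*z - 294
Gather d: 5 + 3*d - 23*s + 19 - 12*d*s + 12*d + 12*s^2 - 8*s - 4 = d*(15 - 12*s) + 12*s^2 - 31*s + 20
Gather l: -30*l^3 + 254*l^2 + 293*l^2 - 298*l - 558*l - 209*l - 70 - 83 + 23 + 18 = -30*l^3 + 547*l^2 - 1065*l - 112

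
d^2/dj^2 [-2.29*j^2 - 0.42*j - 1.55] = -4.58000000000000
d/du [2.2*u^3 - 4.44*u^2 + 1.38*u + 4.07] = 6.6*u^2 - 8.88*u + 1.38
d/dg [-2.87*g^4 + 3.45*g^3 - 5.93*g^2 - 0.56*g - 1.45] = -11.48*g^3 + 10.35*g^2 - 11.86*g - 0.56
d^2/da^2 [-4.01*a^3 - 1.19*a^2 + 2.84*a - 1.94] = -24.06*a - 2.38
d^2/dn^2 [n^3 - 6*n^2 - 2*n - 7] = 6*n - 12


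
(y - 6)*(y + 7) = y^2 + y - 42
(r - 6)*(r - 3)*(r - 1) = r^3 - 10*r^2 + 27*r - 18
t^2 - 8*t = t*(t - 8)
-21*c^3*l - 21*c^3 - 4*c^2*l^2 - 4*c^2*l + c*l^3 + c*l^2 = (-7*c + l)*(3*c + l)*(c*l + c)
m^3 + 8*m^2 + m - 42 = (m - 2)*(m + 3)*(m + 7)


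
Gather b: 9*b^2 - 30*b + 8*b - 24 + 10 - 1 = 9*b^2 - 22*b - 15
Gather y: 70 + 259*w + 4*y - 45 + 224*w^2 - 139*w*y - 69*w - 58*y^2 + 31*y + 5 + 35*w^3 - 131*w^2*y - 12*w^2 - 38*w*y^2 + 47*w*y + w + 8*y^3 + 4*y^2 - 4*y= 35*w^3 + 212*w^2 + 191*w + 8*y^3 + y^2*(-38*w - 54) + y*(-131*w^2 - 92*w + 31) + 30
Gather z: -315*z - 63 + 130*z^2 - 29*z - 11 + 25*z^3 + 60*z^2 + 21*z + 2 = 25*z^3 + 190*z^2 - 323*z - 72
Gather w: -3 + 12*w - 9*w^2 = -9*w^2 + 12*w - 3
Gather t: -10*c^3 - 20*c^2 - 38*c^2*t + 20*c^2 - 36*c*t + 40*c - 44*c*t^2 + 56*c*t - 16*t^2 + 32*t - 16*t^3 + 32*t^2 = -10*c^3 + 40*c - 16*t^3 + t^2*(16 - 44*c) + t*(-38*c^2 + 20*c + 32)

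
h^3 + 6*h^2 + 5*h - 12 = (h - 1)*(h + 3)*(h + 4)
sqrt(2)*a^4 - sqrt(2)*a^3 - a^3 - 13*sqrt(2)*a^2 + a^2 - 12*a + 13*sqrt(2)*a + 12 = (a - 1)*(a - 3*sqrt(2))*(a + 2*sqrt(2))*(sqrt(2)*a + 1)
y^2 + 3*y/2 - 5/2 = (y - 1)*(y + 5/2)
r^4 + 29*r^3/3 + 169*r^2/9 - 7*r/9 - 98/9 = (r - 2/3)*(r + 1)*(r + 7/3)*(r + 7)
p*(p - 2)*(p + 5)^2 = p^4 + 8*p^3 + 5*p^2 - 50*p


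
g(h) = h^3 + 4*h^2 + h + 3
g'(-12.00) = 337.00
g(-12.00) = -1161.00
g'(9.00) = 316.00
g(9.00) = 1065.00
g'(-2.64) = 0.79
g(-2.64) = 9.84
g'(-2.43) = -0.73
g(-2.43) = 9.84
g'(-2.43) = -0.73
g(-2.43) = 9.84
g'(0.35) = 4.17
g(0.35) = 3.88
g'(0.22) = 2.91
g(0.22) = 3.42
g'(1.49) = 19.58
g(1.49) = 16.68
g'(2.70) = 44.47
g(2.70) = 54.54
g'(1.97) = 28.40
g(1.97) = 28.14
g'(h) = 3*h^2 + 8*h + 1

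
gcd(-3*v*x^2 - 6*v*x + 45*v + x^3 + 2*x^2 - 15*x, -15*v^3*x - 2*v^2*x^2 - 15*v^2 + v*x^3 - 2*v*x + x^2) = 1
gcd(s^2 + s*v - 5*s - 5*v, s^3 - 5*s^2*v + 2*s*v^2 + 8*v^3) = s + v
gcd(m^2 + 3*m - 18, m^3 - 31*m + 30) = m + 6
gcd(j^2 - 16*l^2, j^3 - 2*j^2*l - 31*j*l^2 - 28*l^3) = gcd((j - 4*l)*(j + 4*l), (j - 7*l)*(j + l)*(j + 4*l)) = j + 4*l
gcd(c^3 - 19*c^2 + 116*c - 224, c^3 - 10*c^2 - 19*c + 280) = c^2 - 15*c + 56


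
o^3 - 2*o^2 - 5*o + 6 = (o - 3)*(o - 1)*(o + 2)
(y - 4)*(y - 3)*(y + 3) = y^3 - 4*y^2 - 9*y + 36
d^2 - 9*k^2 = (d - 3*k)*(d + 3*k)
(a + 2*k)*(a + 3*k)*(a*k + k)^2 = a^4*k^2 + 5*a^3*k^3 + 2*a^3*k^2 + 6*a^2*k^4 + 10*a^2*k^3 + a^2*k^2 + 12*a*k^4 + 5*a*k^3 + 6*k^4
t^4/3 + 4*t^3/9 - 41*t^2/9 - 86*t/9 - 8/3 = (t/3 + 1)*(t - 4)*(t + 1/3)*(t + 2)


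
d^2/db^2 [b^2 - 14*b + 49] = 2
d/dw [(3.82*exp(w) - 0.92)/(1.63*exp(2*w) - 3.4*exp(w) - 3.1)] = (-6.2266*exp(2*w) + 2.9992*exp(w) - 14.97)*exp(w)/(2.6569*exp(4*w) - 11.084*exp(3*w) + 1.454*exp(2*w) + 21.08*exp(w) + 9.61)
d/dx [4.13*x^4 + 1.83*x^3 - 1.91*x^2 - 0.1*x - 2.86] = 16.52*x^3 + 5.49*x^2 - 3.82*x - 0.1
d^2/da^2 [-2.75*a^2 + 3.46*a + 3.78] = -5.50000000000000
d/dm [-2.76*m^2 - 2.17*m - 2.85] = -5.52*m - 2.17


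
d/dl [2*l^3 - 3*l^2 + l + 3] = 6*l^2 - 6*l + 1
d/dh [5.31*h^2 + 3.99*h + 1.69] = 10.62*h + 3.99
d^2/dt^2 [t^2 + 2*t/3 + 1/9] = 2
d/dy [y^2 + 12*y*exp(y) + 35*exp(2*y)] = 12*y*exp(y) + 2*y + 70*exp(2*y) + 12*exp(y)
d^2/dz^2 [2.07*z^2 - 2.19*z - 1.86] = 4.14000000000000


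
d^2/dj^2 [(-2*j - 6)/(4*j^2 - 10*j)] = 2*(-4*j^3 - 36*j^2 + 90*j - 75)/(j^3*(8*j^3 - 60*j^2 + 150*j - 125))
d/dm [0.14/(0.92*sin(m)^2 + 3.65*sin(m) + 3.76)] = -(0.2576*sin(m) + 0.511)*cos(m)/(0.92*sin(m)^2 + 3.65*sin(m) + 3.76)^2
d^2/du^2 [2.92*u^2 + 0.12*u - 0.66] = 5.84000000000000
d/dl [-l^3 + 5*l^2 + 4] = l*(10 - 3*l)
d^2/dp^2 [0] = 0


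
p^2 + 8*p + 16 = (p + 4)^2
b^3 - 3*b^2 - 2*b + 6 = (b - 3)*(b - sqrt(2))*(b + sqrt(2))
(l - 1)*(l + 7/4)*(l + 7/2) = l^3 + 17*l^2/4 + 7*l/8 - 49/8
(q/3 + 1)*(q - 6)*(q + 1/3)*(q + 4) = q^4/3 + 4*q^3/9 - 89*q^2/9 - 82*q/3 - 8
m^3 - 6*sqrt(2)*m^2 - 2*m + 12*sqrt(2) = (m - 6*sqrt(2))*(m - sqrt(2))*(m + sqrt(2))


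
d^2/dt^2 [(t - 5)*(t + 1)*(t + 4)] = 6*t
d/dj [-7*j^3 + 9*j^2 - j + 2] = -21*j^2 + 18*j - 1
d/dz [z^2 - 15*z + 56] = 2*z - 15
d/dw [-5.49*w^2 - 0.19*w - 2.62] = -10.98*w - 0.19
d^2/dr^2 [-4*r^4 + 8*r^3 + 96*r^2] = -48*r^2 + 48*r + 192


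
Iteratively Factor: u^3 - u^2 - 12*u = (u + 3)*(u^2 - 4*u) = u*(u + 3)*(u - 4)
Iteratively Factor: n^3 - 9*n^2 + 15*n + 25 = (n - 5)*(n^2 - 4*n - 5) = (n - 5)*(n + 1)*(n - 5)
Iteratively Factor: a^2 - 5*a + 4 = (a - 1)*(a - 4)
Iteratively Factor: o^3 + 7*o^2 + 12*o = (o)*(o^2 + 7*o + 12) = o*(o + 4)*(o + 3)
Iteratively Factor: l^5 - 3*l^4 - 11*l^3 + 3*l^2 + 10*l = (l)*(l^4 - 3*l^3 - 11*l^2 + 3*l + 10) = l*(l - 5)*(l^3 + 2*l^2 - l - 2) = l*(l - 5)*(l - 1)*(l^2 + 3*l + 2) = l*(l - 5)*(l - 1)*(l + 1)*(l + 2)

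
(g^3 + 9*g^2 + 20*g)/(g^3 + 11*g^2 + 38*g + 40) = g/(g + 2)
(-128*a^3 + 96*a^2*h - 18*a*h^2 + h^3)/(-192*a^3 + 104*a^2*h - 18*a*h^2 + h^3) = (16*a^2 - 10*a*h + h^2)/(24*a^2 - 10*a*h + h^2)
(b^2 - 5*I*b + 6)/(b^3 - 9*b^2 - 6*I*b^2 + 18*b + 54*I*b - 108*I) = (b + I)/(b^2 - 9*b + 18)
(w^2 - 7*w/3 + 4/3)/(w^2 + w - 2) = (w - 4/3)/(w + 2)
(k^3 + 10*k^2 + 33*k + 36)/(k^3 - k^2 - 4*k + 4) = (k^3 + 10*k^2 + 33*k + 36)/(k^3 - k^2 - 4*k + 4)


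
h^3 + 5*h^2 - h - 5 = (h - 1)*(h + 1)*(h + 5)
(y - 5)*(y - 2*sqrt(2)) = y^2 - 5*y - 2*sqrt(2)*y + 10*sqrt(2)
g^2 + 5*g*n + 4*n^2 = (g + n)*(g + 4*n)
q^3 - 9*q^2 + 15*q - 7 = (q - 7)*(q - 1)^2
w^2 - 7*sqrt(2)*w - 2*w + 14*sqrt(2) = (w - 2)*(w - 7*sqrt(2))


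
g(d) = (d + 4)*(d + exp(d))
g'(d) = d + (d + 4)*(exp(d) + 1) + exp(d)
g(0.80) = 14.52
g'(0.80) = 18.51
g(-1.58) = -3.33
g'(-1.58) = 1.54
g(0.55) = 10.39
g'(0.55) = 14.72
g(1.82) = 46.51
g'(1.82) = 49.73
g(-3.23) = -2.46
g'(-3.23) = -2.39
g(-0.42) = 0.85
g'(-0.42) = 6.17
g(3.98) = 458.83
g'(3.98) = 492.54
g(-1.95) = -3.71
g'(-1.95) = 0.53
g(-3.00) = -2.95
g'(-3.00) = -1.90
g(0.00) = 4.00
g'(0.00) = 9.00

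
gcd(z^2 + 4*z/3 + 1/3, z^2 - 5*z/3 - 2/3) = z + 1/3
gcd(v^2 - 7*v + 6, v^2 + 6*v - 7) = v - 1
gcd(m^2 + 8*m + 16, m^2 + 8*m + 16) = m^2 + 8*m + 16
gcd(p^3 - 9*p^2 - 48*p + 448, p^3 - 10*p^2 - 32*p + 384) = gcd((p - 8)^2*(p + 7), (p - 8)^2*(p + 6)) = p^2 - 16*p + 64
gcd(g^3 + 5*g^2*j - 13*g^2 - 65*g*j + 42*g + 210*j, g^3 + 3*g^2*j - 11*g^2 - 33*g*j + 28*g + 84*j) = g - 7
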